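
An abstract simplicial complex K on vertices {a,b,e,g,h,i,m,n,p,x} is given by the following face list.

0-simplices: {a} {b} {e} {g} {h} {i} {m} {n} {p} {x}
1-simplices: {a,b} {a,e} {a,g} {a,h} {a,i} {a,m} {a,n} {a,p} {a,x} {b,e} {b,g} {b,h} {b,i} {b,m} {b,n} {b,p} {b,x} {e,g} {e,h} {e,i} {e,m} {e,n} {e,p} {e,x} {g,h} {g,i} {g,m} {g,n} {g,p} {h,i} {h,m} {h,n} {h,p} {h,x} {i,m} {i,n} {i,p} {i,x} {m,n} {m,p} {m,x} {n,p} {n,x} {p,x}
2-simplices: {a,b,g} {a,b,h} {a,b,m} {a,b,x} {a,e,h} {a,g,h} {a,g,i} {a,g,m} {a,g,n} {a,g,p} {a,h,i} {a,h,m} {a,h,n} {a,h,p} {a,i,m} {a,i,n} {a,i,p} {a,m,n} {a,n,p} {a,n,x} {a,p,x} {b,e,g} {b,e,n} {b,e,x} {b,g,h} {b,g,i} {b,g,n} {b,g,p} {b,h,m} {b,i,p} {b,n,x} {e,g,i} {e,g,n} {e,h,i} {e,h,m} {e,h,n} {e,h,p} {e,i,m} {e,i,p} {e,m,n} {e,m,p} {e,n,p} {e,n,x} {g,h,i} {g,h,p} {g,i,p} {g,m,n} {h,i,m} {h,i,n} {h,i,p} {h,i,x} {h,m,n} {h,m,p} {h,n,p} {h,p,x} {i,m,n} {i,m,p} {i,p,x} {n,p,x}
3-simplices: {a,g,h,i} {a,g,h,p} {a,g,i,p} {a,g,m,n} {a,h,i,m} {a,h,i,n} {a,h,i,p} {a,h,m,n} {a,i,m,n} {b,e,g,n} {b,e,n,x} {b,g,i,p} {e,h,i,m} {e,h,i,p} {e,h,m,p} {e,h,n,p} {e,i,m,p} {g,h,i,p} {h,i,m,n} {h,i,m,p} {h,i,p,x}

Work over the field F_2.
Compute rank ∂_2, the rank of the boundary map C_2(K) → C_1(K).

rank∂_2=34

n_0=10 n_1=44 n_2=59 n_3=21  [Z2]
∂1: piv[ab,ae,ag,ah,ai,am,an,ap,ax] rk=9  ker:be,bg,bh,bi,bm,bn,bp,bx,eg,eh,ei,em,en,ep,ex,gh,gi,gm,gn,gp,hi,hm,hn,hp,hx,im,in,ip,ix,mn,mp,mx,np,nx,px
∂2: piv[abg,abh,abm,abx,aeh,agh,agi,agm,agn,agp,ahi,ahm,ahn,ahp,aim,ain,aip,amn,anp,anx,apx,beg,ben,bex,bgi,bgn,bgp,egi,ehi,ehm,ehp,emp,hix,hpx] rk=34  ker:bgh,bhm,bip,bnx,egn,ehn,eim,eip,emn,enp,enx,ghi,ghp,gip,gmn,him,hin,hip,hmn,hmp,hnp,imn,imp,ipx,npx
∂3: piv[aghi,aghp,agip,agmn,ahim,ahin,ahip,ahmn,aimn,begn,benx,bgip,ehim,ehip,ehmp,ehnp,eimp,hipx] rk=18  ker:ghip,himn,himp
rk∂_2=34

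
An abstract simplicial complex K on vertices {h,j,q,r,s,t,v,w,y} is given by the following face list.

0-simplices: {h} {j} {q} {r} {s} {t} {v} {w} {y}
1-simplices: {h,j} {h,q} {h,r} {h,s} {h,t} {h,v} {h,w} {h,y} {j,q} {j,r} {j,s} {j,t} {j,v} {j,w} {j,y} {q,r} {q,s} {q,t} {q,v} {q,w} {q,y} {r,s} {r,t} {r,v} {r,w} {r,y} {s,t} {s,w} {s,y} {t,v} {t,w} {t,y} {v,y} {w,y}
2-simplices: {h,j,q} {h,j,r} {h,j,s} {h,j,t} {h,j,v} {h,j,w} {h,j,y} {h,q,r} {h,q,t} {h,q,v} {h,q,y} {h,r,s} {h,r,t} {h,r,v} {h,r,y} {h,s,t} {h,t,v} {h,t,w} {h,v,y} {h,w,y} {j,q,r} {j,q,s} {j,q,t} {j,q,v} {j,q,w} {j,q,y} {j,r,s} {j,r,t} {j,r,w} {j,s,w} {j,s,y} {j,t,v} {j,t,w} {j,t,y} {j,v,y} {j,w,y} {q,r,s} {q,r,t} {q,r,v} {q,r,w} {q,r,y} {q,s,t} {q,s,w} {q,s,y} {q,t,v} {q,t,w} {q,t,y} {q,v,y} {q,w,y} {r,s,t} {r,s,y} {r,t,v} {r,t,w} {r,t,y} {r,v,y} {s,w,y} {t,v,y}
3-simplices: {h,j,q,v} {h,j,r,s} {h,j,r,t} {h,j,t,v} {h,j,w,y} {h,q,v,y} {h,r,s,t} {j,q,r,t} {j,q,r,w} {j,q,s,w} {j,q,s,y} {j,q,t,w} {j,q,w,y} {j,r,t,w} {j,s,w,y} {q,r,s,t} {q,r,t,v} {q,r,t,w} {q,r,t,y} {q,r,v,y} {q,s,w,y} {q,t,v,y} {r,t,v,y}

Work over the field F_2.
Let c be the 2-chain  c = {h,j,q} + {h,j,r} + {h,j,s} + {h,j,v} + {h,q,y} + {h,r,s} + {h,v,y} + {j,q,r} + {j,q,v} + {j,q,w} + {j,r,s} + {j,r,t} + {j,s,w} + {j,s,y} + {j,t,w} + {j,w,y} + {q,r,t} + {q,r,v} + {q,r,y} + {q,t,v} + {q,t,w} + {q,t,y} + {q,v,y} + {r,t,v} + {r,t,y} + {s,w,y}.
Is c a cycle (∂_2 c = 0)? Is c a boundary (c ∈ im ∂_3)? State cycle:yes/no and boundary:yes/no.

n_0=9 n_1=34 n_2=57 n_3=23  [Z2]
∂1: piv[hj,hq,hr,hs,ht,hv,hw,hy] rk=8  ker:jq,jr,js,jt,jv,jw,jy,qr,qs,qt,qv,qw,qy,rs,rt,rv,rw,ry,st,sw,sy,tv,tw,ty,vy,wy
∂2: piv[hjq,hjr,hjs,hjt,hjv,hjw,hjy,hqr,hqt,hqv,hqy,hrs,hrt,hrv,hry,hst,htv,htw,hvy,hwy,jqs,jqw,jrw,jsw,jsy,jty] rk=26  ker:jqr,jqt,jqv,jqy,jrs,jrt,jtv,jtw,jvy,jwy,qrs,qrt,qrv,qrw,qry,qst,qsw,qsy,qtv,qtw,qty,qvy,qwy,rst,rsy,rtv,rtw,rty,rvy,swy,tvy
∂3: piv[hjqv,hjrs,hjrt,hjtv,hjwy,hqvy,hrst,jqrt,jqrw,jqsw,jqsy,jqtw,jqwy,jrtw,jswy,qrst,qrtv,qrty,qrvy,qtvy] rk=20  ker:qrtw,qswy,rtvy
∂2c = 0
c vs im∂3: reduces to 0 ⇒ boundary

cycle:yes boundary:yes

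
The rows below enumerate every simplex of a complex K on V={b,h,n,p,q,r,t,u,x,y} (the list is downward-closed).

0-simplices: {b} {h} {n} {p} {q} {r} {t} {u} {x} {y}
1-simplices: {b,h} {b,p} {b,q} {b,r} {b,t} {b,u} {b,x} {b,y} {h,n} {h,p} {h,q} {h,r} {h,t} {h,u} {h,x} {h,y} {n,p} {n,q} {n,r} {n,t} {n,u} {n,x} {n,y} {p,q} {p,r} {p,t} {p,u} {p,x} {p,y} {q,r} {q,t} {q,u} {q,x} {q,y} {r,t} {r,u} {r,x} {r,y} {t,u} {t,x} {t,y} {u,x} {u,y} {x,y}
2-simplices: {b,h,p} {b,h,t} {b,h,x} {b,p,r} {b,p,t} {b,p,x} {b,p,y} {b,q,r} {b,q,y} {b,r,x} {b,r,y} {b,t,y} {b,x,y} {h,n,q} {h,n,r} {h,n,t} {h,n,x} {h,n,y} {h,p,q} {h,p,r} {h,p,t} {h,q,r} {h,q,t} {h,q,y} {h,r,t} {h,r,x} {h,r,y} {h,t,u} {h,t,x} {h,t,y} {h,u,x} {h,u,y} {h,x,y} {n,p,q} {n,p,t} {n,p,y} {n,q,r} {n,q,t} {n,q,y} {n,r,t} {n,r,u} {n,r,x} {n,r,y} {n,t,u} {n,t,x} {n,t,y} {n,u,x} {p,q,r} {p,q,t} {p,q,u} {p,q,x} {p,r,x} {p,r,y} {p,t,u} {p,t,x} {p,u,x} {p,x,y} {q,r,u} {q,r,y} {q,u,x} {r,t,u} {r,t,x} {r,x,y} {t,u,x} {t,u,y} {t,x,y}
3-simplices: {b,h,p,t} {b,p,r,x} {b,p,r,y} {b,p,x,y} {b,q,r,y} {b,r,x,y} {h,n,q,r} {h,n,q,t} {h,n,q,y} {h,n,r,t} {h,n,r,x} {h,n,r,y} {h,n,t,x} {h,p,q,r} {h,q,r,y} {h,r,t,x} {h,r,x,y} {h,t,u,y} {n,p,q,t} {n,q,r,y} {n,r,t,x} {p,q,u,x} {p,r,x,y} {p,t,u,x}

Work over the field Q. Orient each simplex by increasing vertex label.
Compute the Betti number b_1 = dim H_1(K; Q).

b_1=1

n_0=10 n_1=44 n_2=66 n_3=24  [Q]
∂1: piv[bh,bp,bq,br,bt,bu,bx,by,hn] rk=9  ker:hp,hq,hr,ht,hu,hx,hy,np,nq,nr,nt,nu,nx,ny,pq,pr,pt,pu,px,py,qr,qt,qu,qx,qy,rt,ru,rx,ry,tu,tx,ty,ux,uy,xy
∂2: piv[bhp,bht,bhx,bpr,bpt,bpx,bpy,bqr,bqy,brx,bry,bty,bxy,hnq,hnr,hnt,hnx,hny,hpq,hpr,hqr,hqt,hqy,hrt,htu,htx,hux,huy,npq,nru,ntu,pqu,pqx,ptu] rk=34  ker:hpt,hrx,hry,hty,hxy,npt,npy,nqr,nqt,nqy,nrt,nrx,nry,ntx,nty,nux,pqr,pqt,prx,pry,ptx,pux,pxy,qru,qry,qux,rtu,rtx,rxy,tux,tuy,txy
∂3: piv[bhpt,bprx,bpry,bpxy,bqry,brxy,hnqr,hnqt,hnqy,hnrt,hnrx,hnry,hntx,hpqr,hqry,hrtx,hrxy,htuy,npqt,pqux,ptux] rk=21  ker:nqry,nrtx,prxy
b_1=(44−9)−34=1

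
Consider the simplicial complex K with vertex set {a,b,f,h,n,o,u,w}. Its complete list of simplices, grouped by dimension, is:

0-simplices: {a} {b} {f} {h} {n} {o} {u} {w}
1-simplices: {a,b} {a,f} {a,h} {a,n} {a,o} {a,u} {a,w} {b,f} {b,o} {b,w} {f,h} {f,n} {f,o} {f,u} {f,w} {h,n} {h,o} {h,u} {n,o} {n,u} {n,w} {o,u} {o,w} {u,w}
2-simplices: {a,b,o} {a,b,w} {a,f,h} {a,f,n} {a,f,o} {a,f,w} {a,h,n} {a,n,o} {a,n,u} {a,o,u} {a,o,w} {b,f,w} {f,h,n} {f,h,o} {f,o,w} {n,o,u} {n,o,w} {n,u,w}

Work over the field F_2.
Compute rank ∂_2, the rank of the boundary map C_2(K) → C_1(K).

rank∂_2=15

n_0=8 n_1=24 n_2=18  [Z2]
∂1: piv[ab,af,ah,an,ao,au,aw] rk=7  ker:bf,bo,bw,fh,fn,fo,fu,fw,hn,ho,hu,no,nu,nw,ou,ow,uw
∂2: piv[abo,abw,afh,afn,afo,afw,ahn,ano,anu,aou,aow,bfw,fho,now,nuw] rk=15  ker:fhn,fow,nou
rk∂_2=15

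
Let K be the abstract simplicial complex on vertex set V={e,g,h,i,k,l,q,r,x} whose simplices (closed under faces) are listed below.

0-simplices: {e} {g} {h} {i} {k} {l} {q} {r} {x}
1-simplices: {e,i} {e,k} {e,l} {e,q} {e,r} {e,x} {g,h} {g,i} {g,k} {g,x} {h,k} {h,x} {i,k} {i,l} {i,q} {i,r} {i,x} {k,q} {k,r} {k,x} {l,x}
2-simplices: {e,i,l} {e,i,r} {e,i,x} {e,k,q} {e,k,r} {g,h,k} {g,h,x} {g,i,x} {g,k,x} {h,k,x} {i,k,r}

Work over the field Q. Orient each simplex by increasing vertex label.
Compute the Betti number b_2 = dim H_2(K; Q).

n_0=9 n_1=21 n_2=11  [Q]
∂1: piv[ei,ek,el,eq,er,ex,gh,gi] rk=8  ker:gk,gx,hk,hx,ik,il,iq,ir,ix,kq,kr,kx,lx
∂2: piv[eil,eir,eix,ekq,ekr,ghk,ghx,gix,gkx,ikr] rk=10  ker:hkx
b_2=(11−10)−0=1

b_2=1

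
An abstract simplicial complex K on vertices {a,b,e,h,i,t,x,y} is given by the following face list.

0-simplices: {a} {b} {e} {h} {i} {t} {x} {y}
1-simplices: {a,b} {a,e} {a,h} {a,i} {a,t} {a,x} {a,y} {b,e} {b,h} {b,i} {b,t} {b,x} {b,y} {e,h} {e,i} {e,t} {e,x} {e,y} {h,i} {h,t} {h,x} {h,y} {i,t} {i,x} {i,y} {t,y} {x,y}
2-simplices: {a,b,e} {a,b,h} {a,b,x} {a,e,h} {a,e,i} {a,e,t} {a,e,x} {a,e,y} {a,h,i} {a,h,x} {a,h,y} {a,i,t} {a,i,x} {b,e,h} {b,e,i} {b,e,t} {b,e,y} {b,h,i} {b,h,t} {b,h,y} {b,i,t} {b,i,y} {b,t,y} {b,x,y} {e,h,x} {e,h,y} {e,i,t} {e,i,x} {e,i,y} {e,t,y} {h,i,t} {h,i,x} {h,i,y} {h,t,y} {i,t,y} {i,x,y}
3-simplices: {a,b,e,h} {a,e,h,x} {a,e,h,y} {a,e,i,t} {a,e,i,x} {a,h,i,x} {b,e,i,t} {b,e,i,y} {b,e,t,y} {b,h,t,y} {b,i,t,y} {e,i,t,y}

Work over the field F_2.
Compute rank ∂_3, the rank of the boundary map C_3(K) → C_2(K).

rank∂_3=11

n_0=8 n_1=27 n_2=36 n_3=12  [Z2]
∂1: piv[ab,ae,ah,ai,at,ax,ay] rk=7  ker:be,bh,bi,bt,bx,by,eh,ei,et,ex,ey,hi,ht,hx,hy,it,ix,iy,ty,xy
∂2: piv[abe,abh,abx,aeh,aei,aet,aex,aey,ahi,ahx,ahy,ait,aix,bei,bet,bey,bht,biy,bty,bxy] rk=20  ker:beh,bhi,bhy,bit,ehx,ehy,eit,eix,eiy,ety,hit,hix,hiy,hty,ity,ixy
∂3: piv[abeh,aehx,aehy,aeit,aeix,ahix,beit,beiy,bety,bhty,bity] rk=11  ker:eity
rk∂_3=11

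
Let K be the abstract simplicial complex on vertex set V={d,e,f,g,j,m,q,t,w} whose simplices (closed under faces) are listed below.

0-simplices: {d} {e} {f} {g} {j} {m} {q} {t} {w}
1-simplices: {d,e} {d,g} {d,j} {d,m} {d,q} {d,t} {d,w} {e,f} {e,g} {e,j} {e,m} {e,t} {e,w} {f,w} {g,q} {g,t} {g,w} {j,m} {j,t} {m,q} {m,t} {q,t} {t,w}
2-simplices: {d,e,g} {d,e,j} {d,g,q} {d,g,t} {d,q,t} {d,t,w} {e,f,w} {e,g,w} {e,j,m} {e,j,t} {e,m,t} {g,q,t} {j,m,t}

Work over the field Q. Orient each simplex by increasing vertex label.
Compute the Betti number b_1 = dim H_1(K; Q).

b_1=4

n_0=9 n_1=23 n_2=13  [Q]
∂1: piv[de,dg,dj,dm,dq,dt,dw,ef] rk=8  ker:eg,ej,em,et,ew,fw,gq,gt,gw,jm,jt,mq,mt,qt,tw
∂2: piv[deg,dej,dgq,dgt,dqt,dtw,efw,egw,ejm,ejt,emt] rk=11  ker:gqt,jmt
b_1=(23−8)−11=4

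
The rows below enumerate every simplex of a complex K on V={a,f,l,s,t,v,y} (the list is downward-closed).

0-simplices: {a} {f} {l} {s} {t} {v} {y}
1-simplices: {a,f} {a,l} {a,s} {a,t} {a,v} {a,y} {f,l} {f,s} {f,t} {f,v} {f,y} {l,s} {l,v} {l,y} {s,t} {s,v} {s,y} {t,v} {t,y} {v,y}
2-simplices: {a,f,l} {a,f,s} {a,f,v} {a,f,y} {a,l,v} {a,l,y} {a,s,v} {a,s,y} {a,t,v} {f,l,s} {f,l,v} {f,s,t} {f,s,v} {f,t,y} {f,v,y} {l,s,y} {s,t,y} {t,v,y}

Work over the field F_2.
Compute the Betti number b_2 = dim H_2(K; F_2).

n_0=7 n_1=20 n_2=18  [Z2]
∂1: piv[af,al,as,at,av,ay] rk=6  ker:fl,fs,ft,fv,fy,ls,lv,ly,st,sv,sy,tv,ty,vy
∂2: piv[afl,afs,afv,afy,alv,aly,asv,asy,atv,fls,fst,fty,fvy,tvy] rk=14  ker:flv,fsv,lsy,sty
b_2=(18−14)−0=4

b_2=4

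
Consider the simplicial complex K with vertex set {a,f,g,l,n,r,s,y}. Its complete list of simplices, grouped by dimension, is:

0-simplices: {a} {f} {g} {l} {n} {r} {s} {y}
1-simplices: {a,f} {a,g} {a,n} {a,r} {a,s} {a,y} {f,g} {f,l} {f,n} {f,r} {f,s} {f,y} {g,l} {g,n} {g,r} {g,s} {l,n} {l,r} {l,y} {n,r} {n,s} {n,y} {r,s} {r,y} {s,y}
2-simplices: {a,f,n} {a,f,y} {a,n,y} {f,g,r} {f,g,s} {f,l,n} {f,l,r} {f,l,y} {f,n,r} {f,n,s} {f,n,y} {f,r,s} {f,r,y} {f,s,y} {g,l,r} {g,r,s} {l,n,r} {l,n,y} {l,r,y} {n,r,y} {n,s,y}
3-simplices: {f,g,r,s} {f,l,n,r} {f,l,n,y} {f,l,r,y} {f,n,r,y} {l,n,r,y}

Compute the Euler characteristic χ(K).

n_0=8 n_1=25 n_2=21 n_3=6
χ=+8−25+21−6=-2

χ(K)=-2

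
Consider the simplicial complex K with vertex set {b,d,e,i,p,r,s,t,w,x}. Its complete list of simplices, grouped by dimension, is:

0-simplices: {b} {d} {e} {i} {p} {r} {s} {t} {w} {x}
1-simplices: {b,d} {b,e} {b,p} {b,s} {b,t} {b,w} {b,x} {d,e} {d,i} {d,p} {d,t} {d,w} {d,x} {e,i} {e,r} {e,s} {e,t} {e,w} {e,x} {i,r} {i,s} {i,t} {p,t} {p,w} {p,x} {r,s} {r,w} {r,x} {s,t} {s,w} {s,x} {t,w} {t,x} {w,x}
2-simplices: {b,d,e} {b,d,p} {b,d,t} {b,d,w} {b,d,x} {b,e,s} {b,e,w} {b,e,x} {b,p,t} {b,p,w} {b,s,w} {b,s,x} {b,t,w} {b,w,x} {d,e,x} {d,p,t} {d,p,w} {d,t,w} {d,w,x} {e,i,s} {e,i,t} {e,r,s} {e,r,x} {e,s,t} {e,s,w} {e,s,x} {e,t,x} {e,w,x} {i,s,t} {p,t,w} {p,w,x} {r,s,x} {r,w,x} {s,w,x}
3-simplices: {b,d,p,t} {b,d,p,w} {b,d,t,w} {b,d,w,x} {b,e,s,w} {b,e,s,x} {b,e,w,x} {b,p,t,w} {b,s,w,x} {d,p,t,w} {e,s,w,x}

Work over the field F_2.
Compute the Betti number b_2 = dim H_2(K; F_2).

b_2=3

n_0=10 n_1=34 n_2=34 n_3=11  [Z2]
∂1: piv[bd,be,bp,bs,bt,bw,bx,di,er] rk=9  ker:de,dp,dt,dw,dx,ei,es,et,ew,ex,ir,is,it,pt,pw,px,rs,rw,rx,st,sw,sx,tw,tx,wx
∂2: piv[bde,bdp,bdt,bdw,bdx,bes,bew,bex,bpt,bpw,bsw,bsx,btw,bwx,eis,eit,ers,erx,est,etx,pwx,rwx] rk=22  ker:dex,dpt,dpw,dtw,dwx,esw,esx,ewx,ist,ptw,rsx,swx
∂3: piv[bdpt,bdpw,bdtw,bdwx,besw,besx,bewx,bptw,bswx] rk=9  ker:dptw,eswx
b_2=(34−22)−9=3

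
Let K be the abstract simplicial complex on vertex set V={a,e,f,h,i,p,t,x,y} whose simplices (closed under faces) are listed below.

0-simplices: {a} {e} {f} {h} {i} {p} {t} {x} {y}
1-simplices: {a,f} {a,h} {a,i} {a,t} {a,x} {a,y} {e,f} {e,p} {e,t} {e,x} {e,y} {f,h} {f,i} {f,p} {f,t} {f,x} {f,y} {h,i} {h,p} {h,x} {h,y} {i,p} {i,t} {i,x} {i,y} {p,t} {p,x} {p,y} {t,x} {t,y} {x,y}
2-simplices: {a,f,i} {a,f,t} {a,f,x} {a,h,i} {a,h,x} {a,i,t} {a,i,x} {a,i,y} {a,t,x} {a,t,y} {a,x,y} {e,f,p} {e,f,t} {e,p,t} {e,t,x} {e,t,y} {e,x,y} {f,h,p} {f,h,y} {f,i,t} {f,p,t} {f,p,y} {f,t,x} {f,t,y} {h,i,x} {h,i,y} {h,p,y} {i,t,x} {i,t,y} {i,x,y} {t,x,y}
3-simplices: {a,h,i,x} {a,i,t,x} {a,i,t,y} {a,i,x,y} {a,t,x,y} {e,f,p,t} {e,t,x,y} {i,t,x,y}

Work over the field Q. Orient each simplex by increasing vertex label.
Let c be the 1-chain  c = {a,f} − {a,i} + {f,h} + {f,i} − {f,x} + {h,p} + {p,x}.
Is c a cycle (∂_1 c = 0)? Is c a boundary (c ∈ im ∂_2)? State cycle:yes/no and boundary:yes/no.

cycle:yes boundary:no

n_0=9 n_1=31 n_2=31 n_3=8  [Q]
∂1: piv[af,ah,ai,at,ax,ay,ef,ep] rk=8  ker:et,ex,ey,fh,fi,fp,ft,fx,fy,hi,hp,hx,hy,ip,it,ix,iy,pt,px,py,tx,ty,xy
∂2: piv[afi,aft,afx,ahi,ahx,ait,aix,aiy,atx,aty,axy,efp,eft,ept,etx,ety,fhp,fhy,fpy,fty,hiy] rk=21  ker:exy,fit,fpt,ftx,hix,hpy,itx,ity,ixy,txy
∂3: piv[ahix,aitx,aity,aixy,atxy,efpt,etxy] rk=7  ker:itxy
∂1c = 0
c vs im∂2: residual ≠ 0 ⇒ not boundary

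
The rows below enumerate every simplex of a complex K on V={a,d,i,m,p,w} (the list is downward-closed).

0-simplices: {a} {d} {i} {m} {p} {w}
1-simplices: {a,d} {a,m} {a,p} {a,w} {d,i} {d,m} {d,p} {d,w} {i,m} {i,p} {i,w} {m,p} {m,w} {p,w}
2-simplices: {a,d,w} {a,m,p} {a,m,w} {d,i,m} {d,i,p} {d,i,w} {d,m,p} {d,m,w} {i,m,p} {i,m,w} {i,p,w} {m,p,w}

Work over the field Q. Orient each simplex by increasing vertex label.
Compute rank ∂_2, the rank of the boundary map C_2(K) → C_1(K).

rank∂_2=9

n_0=6 n_1=14 n_2=12  [Q]
∂1: piv[ad,am,ap,aw,di] rk=5  ker:dm,dp,dw,im,ip,iw,mp,mw,pw
∂2: piv[adw,amp,amw,dim,dip,diw,dmp,dmw,ipw] rk=9  ker:imp,imw,mpw
rk∂_2=9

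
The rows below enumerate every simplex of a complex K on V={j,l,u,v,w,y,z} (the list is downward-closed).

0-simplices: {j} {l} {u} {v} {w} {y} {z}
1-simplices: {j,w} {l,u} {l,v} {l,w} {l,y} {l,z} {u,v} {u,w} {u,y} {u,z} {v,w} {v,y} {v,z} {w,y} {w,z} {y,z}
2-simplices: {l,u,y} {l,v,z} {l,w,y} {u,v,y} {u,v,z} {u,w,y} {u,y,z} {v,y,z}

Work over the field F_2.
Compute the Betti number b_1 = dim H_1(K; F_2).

b_1=3

n_0=7 n_1=16 n_2=8  [Z2]
∂1: piv[jw,lu,lv,lw,ly,lz] rk=6  ker:uv,uw,uy,uz,vw,vy,vz,wy,wz,yz
∂2: piv[luy,lvz,lwy,uvy,uvz,uwy,uyz] rk=7  ker:vyz
b_1=(16−6)−7=3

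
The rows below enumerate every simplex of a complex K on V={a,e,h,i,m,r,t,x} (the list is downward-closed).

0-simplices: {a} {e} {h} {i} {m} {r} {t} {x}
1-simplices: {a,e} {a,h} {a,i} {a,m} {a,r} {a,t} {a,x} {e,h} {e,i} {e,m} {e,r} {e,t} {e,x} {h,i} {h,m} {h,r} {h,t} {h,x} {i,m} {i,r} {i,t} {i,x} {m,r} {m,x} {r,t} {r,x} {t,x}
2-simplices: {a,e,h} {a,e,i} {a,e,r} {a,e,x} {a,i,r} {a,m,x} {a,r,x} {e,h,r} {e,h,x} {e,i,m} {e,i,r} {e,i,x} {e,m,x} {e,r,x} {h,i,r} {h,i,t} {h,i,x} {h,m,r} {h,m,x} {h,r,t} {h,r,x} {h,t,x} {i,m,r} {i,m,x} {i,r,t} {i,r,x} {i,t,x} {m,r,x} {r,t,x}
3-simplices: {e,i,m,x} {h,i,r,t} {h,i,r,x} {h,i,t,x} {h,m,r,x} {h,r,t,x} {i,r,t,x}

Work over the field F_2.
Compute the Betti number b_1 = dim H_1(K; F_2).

b_1=2

n_0=8 n_1=27 n_2=29 n_3=7  [Z2]
∂1: piv[ae,ah,ai,am,ar,at,ax] rk=7  ker:eh,ei,em,er,et,ex,hi,hm,hr,ht,hx,im,ir,it,ix,mr,mx,rt,rx,tx
∂2: piv[aeh,aei,aer,aex,air,amx,arx,ehr,ehx,eim,eix,emx,hir,hit,hmr,hmx,hrt,htx] rk=18  ker:eir,erx,hix,hrx,imr,imx,irt,irx,itx,mrx,rtx
∂3: piv[eimx,hirt,hirx,hitx,hmrx,hrtx] rk=6  ker:irtx
b_1=(27−7)−18=2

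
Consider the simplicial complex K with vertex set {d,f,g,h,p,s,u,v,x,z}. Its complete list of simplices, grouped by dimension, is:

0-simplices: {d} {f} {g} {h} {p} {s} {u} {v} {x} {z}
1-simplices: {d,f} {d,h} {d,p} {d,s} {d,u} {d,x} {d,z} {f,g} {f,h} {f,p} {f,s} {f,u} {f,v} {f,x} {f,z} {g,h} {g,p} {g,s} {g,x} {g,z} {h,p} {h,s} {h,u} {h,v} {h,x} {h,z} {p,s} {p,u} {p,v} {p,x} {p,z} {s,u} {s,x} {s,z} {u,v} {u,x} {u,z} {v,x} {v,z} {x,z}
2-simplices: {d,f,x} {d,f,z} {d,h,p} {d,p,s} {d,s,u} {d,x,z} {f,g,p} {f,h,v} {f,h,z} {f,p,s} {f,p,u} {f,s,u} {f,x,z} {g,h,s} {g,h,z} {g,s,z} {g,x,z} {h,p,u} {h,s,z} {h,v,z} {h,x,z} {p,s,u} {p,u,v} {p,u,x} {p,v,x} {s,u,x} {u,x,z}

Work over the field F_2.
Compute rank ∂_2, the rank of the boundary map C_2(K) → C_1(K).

rank∂_2=24

n_0=10 n_1=40 n_2=27  [Z2]
∂1: piv[df,dh,dp,ds,du,dx,dz,fg,fv] rk=9  ker:fh,fp,fs,fu,fx,fz,gh,gp,gs,gx,gz,hp,hs,hu,hv,hx,hz,ps,pu,pv,px,pz,su,sx,sz,uv,ux,uz,vx,vz,xz
∂2: piv[dfx,dfz,dhp,dps,dsu,dxz,fgp,fhv,fhz,fps,fpu,fsu,ghs,ghz,gsz,gxz,hpu,hvz,hxz,puv,pux,pvx,sux,uxz] rk=24  ker:fxz,hsz,psu
rk∂_2=24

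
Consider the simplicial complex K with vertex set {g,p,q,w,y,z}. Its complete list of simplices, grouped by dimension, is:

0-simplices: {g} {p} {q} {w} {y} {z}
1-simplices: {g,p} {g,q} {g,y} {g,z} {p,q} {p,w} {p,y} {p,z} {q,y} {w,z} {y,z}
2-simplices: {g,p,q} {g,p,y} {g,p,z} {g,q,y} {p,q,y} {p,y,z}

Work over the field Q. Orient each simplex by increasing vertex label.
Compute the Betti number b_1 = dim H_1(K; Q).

n_0=6 n_1=11 n_2=6  [Q]
∂1: piv[gp,gq,gy,gz,pw] rk=5  ker:pq,py,pz,qy,wz,yz
∂2: piv[gpq,gpy,gpz,gqy,pyz] rk=5  ker:pqy
b_1=(11−5)−5=1

b_1=1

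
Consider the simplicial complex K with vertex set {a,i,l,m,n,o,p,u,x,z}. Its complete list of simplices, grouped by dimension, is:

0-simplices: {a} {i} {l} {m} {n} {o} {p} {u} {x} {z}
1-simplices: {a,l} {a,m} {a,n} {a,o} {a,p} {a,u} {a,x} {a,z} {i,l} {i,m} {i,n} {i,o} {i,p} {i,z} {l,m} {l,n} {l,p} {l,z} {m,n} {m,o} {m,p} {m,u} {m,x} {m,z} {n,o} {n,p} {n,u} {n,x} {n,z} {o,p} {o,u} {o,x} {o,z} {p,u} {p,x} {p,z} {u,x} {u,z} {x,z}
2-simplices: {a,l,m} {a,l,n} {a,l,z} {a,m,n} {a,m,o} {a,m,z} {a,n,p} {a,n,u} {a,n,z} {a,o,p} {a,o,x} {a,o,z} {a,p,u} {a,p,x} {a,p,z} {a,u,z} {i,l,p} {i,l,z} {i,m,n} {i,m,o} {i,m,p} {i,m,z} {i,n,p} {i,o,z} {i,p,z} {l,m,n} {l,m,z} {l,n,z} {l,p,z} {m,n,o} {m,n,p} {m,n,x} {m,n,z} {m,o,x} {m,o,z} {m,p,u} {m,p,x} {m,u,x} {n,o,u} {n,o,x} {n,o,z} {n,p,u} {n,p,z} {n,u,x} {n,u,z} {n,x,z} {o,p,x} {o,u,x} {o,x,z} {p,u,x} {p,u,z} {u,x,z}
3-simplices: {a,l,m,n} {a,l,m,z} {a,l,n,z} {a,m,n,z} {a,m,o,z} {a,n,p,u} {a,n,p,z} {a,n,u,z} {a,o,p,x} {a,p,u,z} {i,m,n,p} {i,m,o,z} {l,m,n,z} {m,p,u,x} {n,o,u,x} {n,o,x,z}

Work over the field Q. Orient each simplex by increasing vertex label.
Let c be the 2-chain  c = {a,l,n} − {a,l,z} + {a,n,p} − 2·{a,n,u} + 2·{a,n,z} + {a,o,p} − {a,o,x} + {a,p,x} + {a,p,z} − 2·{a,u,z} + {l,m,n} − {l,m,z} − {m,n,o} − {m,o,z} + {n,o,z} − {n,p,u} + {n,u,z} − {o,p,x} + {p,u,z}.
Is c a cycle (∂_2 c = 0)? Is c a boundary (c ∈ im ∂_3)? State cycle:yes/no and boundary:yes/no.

cycle:yes boundary:no

n_0=10 n_1=39 n_2=52 n_3=16  [Q]
∂1: piv[al,am,an,ao,ap,au,ax,az,il] rk=9  ker:im,in,io,ip,iz,lm,ln,lp,lz,mn,mo,mp,mu,mx,mz,no,np,nu,nx,nz,op,ou,ox,oz,pu,px,pz,ux,uz,xz
∂2: piv[alm,aln,alz,amn,amo,amz,anp,anu,anz,aop,aox,aoz,apu,apx,apz,auz,ilp,ilz,imn,imo,imp,imz,inp,mno,mnx,mox,mpu,mux,nou,nxz] rk=30  ker:ioz,ipz,lmn,lmz,lnz,lpz,mnp,mnz,moz,mpx,nox,noz,npu,npz,nux,nuz,opx,oux,oxz,pux,puz,uxz
∂3: piv[almn,almz,alnz,amnz,amoz,anpu,anpz,anuz,aopx,apuz,imnp,imoz,mpux,noux,noxz] rk=15  ker:lmnz
∂2c = 0
c vs im∂3: residual ≠ 0 ⇒ not boundary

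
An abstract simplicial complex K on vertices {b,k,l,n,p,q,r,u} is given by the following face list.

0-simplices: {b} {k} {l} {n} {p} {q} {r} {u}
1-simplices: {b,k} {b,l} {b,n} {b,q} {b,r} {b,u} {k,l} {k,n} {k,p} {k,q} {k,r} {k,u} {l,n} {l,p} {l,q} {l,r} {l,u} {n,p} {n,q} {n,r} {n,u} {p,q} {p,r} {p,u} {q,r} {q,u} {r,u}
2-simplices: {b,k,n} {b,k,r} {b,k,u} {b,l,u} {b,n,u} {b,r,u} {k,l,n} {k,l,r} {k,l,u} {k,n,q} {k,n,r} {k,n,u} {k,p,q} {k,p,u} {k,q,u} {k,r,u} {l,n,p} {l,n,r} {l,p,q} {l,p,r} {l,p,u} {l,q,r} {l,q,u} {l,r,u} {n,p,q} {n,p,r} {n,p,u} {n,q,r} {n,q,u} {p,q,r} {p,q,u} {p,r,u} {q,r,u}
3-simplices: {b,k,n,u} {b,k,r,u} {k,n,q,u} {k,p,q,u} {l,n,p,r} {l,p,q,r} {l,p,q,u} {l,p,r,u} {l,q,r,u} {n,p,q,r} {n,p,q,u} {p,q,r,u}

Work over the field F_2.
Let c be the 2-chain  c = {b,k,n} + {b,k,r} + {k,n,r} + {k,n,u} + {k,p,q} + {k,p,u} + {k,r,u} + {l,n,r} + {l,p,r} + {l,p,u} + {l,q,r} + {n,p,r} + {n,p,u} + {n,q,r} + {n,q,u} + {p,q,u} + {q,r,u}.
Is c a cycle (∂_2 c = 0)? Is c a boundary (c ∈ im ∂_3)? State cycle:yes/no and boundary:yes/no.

n_0=8 n_1=27 n_2=33 n_3=12  [Z2]
∂1: piv[bk,bl,bn,bq,br,bu,kp] rk=7  ker:kl,kn,kq,kr,ku,ln,lp,lq,lr,lu,np,nq,nr,nu,pq,pr,pu,qr,qu,ru
∂2: piv[bkn,bkr,bku,blu,bnu,bru,kln,klr,klu,knq,knr,kpq,kpu,kqu,lnp,lpq,lpr,lpu,lqr] rk=19  ker:knu,kru,lnr,lqu,lru,npq,npr,npu,nqr,nqu,pqr,pqu,pru,qru
∂3: piv[bknu,bkru,knqu,kpqu,lnpr,lpqr,lpqu,lpru,lqru,npqr,npqu] rk=11  ker:pqru
∂2c = {b,n} + {b,r} + {k,n} + {k,q} + {k,r} + {k,u} + {l,n} + {l,q} + {l,r} + {l,u} + {n,u} + {q,r} + {q,u}

cycle:no boundary:no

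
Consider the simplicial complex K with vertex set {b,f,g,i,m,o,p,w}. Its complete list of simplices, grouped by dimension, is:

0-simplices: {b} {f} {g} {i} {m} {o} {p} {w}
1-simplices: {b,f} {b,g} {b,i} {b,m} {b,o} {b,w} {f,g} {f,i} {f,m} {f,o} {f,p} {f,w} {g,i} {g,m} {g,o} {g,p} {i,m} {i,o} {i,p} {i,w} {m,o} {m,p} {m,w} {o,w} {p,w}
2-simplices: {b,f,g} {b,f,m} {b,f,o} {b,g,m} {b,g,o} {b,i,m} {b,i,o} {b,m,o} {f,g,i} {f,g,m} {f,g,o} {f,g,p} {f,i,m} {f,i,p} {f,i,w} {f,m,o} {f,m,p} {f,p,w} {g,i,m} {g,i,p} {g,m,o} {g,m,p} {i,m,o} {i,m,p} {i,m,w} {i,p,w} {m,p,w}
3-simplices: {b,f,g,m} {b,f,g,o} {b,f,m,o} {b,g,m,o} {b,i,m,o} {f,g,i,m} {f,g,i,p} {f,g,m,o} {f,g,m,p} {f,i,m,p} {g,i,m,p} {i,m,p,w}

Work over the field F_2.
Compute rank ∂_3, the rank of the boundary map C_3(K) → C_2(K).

n_0=8 n_1=25 n_2=27 n_3=12  [Z2]
∂1: piv[bf,bg,bi,bm,bo,bw,fp] rk=7  ker:fg,fi,fm,fo,fw,gi,gm,go,gp,im,io,ip,iw,mo,mp,mw,ow,pw
∂2: piv[bfg,bfm,bfo,bgm,bgo,bim,bio,bmo,fgi,fgp,fim,fip,fiw,fmp,fpw,imw] rk=16  ker:fgm,fgo,fmo,gim,gip,gmo,gmp,imo,imp,ipw,mpw
∂3: piv[bfgm,bfgo,bfmo,bgmo,bimo,fgim,fgip,fgmp,fimp,impw] rk=10  ker:fgmo,gimp
rk∂_3=10

rank∂_3=10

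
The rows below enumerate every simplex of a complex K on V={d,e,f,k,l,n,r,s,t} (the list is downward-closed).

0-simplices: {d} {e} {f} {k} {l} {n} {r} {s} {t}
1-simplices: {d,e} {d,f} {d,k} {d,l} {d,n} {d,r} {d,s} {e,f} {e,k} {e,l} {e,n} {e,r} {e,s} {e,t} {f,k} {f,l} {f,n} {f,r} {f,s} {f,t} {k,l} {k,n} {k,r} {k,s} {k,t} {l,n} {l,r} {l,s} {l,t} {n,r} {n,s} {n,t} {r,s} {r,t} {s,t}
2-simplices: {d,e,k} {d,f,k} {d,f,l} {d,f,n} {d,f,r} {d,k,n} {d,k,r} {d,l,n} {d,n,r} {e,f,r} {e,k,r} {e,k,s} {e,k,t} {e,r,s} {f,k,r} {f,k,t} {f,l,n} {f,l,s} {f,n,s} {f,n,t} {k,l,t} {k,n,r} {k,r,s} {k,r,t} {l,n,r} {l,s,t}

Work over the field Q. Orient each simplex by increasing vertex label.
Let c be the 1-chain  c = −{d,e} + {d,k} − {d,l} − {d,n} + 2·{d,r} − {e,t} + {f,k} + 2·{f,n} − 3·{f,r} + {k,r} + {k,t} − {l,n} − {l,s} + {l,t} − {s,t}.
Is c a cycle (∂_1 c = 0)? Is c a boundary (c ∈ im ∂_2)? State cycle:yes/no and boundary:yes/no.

n_0=9 n_1=35 n_2=26  [Q]
∂1: piv[de,df,dk,dl,dn,dr,ds,et] rk=8  ker:ef,ek,el,en,er,es,fk,fl,fn,fr,fs,ft,kl,kn,kr,ks,kt,ln,lr,ls,lt,nr,ns,nt,rs,rt,st
∂2: piv[dek,dfk,dfl,dfn,dfr,dkn,dkr,dln,dnr,efr,ekr,eks,ekt,ers,fkt,fls,fns,fnt,klt,krt,lnr,lst] rk=22  ker:fkr,fln,knr,krs
∂1c = 0
c vs im∂2: reduces to 0 ⇒ boundary

cycle:yes boundary:yes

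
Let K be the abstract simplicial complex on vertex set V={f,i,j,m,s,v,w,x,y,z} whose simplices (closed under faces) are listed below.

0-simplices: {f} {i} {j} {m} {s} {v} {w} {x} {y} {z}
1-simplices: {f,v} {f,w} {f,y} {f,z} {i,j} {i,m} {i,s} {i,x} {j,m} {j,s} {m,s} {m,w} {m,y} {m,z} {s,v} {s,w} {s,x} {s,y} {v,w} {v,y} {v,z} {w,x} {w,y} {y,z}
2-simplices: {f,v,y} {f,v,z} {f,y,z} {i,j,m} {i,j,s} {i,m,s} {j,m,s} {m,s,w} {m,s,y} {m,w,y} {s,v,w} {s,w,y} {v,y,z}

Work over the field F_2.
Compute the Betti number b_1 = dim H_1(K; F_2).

n_0=10 n_1=24 n_2=13  [Z2]
∂1: piv[fv,fw,fy,fz,ij,im,is,ix,mw] rk=9  ker:jm,js,ms,my,mz,sv,sw,sx,sy,vw,vy,vz,wx,wy,yz
∂2: piv[fvy,fvz,fyz,ijm,ijs,ims,msw,msy,mwy,svw] rk=10  ker:jms,swy,vyz
b_1=(24−9)−10=5

b_1=5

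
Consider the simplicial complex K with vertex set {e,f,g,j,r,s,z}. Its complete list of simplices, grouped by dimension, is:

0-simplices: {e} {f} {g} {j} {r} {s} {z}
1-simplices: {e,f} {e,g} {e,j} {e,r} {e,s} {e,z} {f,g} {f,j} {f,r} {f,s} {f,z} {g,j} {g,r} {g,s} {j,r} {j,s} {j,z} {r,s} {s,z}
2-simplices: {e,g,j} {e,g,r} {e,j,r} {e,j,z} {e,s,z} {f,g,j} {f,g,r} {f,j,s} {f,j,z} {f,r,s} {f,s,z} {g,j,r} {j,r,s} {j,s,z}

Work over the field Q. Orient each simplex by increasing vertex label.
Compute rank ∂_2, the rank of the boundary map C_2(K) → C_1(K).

rank∂_2=11

n_0=7 n_1=19 n_2=14  [Q]
∂1: piv[ef,eg,ej,er,es,ez] rk=6  ker:fg,fj,fr,fs,fz,gj,gr,gs,jr,js,jz,rs,sz
∂2: piv[egj,egr,ejr,ejz,esz,fgj,fgr,fjs,fjz,frs,fsz] rk=11  ker:gjr,jrs,jsz
rk∂_2=11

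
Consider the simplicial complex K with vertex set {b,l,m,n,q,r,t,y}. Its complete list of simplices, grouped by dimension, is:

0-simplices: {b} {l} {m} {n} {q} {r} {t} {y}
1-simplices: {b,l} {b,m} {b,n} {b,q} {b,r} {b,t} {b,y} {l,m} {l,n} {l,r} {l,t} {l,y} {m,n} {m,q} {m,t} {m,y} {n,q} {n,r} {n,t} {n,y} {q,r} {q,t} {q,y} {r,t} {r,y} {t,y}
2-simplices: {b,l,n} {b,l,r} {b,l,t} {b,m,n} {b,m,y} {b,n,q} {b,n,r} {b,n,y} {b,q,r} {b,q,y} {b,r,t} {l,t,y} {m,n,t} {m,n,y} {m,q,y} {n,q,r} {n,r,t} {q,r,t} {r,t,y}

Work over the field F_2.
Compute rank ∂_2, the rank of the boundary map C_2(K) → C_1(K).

n_0=8 n_1=26 n_2=19  [Z2]
∂1: piv[bl,bm,bn,bq,br,bt,by] rk=7  ker:lm,ln,lr,lt,ly,mn,mq,mt,my,nq,nr,nt,ny,qr,qt,qy,rt,ry,ty
∂2: piv[bln,blr,blt,bmn,bmy,bnq,bnr,bny,bqr,bqy,brt,lty,mnt,mqy,nrt,qrt,rty] rk=17  ker:mny,nqr
rk∂_2=17

rank∂_2=17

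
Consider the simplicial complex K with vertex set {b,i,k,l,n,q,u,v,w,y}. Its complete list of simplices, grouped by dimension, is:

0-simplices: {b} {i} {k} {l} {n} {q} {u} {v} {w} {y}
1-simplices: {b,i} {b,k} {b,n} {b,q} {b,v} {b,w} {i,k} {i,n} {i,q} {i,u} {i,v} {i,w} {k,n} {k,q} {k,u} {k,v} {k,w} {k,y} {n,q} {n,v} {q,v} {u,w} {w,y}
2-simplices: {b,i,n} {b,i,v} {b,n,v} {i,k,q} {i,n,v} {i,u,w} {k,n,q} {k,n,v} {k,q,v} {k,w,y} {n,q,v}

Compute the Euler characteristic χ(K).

χ(K)=-2

n_0=10 n_1=23 n_2=11
χ=+10−23+11=-2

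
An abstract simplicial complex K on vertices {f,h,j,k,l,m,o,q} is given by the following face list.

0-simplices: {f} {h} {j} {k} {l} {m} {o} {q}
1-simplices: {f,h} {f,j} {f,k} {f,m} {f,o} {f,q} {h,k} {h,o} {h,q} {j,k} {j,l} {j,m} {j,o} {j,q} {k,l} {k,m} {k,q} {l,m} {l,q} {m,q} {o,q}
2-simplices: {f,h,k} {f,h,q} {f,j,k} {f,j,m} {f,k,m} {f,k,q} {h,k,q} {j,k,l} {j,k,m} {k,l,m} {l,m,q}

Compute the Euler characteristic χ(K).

n_0=8 n_1=21 n_2=11
χ=+8−21+11=-2

χ(K)=-2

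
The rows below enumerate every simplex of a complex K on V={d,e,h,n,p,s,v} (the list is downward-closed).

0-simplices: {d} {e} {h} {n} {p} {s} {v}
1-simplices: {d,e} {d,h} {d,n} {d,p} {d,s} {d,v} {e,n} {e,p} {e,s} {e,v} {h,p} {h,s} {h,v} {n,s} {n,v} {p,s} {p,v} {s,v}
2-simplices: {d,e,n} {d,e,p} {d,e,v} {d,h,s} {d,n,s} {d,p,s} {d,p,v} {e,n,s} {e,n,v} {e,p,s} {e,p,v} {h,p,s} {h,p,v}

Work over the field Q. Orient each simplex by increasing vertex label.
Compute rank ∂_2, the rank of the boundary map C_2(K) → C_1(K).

n_0=7 n_1=18 n_2=13  [Q]
∂1: piv[de,dh,dn,dp,ds,dv] rk=6  ker:en,ep,es,ev,hp,hs,hv,ns,nv,ps,pv,sv
∂2: piv[den,dep,dev,dhs,dns,dps,dpv,ens,env,hps,hpv] rk=11  ker:eps,epv
rk∂_2=11

rank∂_2=11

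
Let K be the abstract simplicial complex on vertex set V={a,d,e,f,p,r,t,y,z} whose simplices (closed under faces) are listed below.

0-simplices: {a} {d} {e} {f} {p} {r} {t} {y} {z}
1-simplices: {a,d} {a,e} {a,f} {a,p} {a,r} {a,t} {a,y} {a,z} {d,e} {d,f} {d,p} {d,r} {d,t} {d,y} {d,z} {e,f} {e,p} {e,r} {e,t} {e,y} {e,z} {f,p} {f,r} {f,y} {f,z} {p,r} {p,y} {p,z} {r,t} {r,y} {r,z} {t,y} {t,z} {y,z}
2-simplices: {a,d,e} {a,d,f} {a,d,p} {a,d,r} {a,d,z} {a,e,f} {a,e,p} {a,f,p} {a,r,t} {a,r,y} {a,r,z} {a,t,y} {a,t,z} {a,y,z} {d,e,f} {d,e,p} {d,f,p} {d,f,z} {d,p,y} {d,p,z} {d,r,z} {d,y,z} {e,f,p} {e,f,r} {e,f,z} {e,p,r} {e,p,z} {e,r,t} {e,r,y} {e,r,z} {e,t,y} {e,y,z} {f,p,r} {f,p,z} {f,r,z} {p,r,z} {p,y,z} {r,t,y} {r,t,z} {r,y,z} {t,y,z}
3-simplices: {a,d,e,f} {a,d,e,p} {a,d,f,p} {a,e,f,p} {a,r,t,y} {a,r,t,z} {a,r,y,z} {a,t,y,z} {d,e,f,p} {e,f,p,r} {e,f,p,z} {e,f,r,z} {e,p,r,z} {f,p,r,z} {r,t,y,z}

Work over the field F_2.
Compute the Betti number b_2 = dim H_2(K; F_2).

b_2=5

n_0=9 n_1=34 n_2=41 n_3=15  [Z2]
∂1: piv[ad,ae,af,ap,ar,at,ay,az] rk=8  ker:de,df,dp,dr,dt,dy,dz,ef,ep,er,et,ey,ez,fp,fr,fy,fz,pr,py,pz,rt,ry,rz,ty,tz,yz
∂2: piv[ade,adf,adp,adr,adz,aef,aep,afp,art,ary,arz,aty,atz,ayz,dfz,dpy,dpz,dyz,efr,efz,epr,ert,ery,erz] rk=24  ker:def,dep,dfp,drz,efp,epz,ety,eyz,fpr,fpz,frz,prz,pyz,rty,rtz,ryz,tyz
∂3: piv[adef,adep,adfp,aefp,arty,artz,aryz,atyz,efpr,efpz,efrz,eprz] rk=12  ker:defp,fprz,rtyz
b_2=(41−24)−12=5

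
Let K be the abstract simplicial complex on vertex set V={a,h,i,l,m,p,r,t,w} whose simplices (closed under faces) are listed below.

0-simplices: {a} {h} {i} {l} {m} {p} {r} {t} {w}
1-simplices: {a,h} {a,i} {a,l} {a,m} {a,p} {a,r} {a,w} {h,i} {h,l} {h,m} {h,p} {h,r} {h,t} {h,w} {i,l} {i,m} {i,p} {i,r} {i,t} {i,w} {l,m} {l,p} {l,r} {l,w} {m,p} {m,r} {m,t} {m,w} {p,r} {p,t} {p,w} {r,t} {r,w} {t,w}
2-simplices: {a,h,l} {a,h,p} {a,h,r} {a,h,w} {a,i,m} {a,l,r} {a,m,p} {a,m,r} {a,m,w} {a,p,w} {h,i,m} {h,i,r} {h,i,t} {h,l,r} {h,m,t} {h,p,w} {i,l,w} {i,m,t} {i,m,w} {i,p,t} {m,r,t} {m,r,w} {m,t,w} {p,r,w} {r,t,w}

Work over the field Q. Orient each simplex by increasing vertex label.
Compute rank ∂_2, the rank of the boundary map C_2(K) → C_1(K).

n_0=9 n_1=34 n_2=25  [Q]
∂1: piv[ah,ai,al,am,ap,ar,aw,ht] rk=8  ker:hi,hl,hm,hp,hr,hw,il,im,ip,ir,it,iw,lm,lp,lr,lw,mp,mr,mt,mw,pr,pt,pw,rt,rw,tw
∂2: piv[ahl,ahp,ahr,ahw,aim,alr,amp,amr,amw,apw,him,hir,hit,hmt,ilw,imw,ipt,mrt,mrw,mtw,prw] rk=21  ker:hlr,hpw,imt,rtw
rk∂_2=21

rank∂_2=21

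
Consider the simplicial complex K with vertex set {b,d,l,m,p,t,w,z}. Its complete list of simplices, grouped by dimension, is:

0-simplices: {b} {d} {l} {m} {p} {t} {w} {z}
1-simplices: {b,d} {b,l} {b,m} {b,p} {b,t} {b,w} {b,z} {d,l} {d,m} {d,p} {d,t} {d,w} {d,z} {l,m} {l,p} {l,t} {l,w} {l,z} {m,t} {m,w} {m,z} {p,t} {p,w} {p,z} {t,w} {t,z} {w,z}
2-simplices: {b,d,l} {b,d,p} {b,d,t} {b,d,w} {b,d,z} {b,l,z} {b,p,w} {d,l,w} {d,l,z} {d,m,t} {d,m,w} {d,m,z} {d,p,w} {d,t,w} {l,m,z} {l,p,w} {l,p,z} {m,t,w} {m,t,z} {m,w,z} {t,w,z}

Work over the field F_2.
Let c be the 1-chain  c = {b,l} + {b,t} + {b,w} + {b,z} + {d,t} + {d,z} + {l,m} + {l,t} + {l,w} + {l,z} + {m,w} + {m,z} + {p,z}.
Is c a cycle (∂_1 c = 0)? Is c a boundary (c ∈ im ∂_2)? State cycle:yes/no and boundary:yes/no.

n_0=8 n_1=27 n_2=21  [Z2]
∂1: piv[bd,bl,bm,bp,bt,bw,bz] rk=7  ker:dl,dm,dp,dt,dw,dz,lm,lp,lt,lw,lz,mt,mw,mz,pt,pw,pz,tw,tz,wz
∂2: piv[bdl,bdp,bdt,bdw,bdz,blz,bpw,dlw,dmt,dmw,dmz,dtw,lmz,lpw,lpz,mtz,mwz] rk=17  ker:dlz,dpw,mtw,twz
∂1c = {l} + {m} + {p} + {t} + {w} + {z}

cycle:no boundary:no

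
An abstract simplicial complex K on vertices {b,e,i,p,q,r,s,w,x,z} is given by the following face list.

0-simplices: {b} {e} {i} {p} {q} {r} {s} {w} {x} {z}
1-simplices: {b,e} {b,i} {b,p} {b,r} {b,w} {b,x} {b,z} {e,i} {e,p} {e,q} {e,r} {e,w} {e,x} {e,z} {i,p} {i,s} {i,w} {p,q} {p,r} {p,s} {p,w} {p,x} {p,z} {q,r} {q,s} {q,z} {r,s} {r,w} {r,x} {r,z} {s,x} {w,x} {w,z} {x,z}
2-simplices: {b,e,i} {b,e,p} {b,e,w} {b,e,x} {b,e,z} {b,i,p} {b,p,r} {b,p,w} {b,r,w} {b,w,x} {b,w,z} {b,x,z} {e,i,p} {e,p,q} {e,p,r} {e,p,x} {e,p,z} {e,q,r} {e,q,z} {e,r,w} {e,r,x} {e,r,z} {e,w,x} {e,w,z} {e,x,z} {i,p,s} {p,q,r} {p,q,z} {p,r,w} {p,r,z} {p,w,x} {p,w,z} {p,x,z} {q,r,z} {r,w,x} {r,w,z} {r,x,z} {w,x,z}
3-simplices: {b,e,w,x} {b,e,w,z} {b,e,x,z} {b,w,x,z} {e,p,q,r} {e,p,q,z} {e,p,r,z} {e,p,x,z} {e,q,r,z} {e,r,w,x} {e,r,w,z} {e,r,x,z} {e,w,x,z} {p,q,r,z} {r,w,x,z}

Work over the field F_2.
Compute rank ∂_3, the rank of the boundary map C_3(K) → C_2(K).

rank∂_3=12

n_0=10 n_1=34 n_2=38 n_3=15  [Z2]
∂1: piv[be,bi,bp,br,bw,bx,bz,eq,is] rk=9  ker:ei,ep,er,ew,ex,ez,ip,iw,pq,pr,ps,pw,px,pz,qr,qs,qz,rs,rw,rx,rz,sx,wx,wz,xz
∂2: piv[bei,bep,bew,bex,bez,bip,bpr,bpw,brw,bwx,bwz,bxz,epq,epr,epx,epz,eqr,eqz,erx,erz,ips] rk=21  ker:eip,erw,ewx,ewz,exz,pqr,pqz,prw,prz,pwx,pwz,pxz,qrz,rwx,rwz,rxz,wxz
∂3: piv[bewx,bewz,bexz,bwxz,epqr,epqz,eprz,epxz,eqrz,erwx,erwz,erxz] rk=12  ker:ewxz,pqrz,rwxz
rk∂_3=12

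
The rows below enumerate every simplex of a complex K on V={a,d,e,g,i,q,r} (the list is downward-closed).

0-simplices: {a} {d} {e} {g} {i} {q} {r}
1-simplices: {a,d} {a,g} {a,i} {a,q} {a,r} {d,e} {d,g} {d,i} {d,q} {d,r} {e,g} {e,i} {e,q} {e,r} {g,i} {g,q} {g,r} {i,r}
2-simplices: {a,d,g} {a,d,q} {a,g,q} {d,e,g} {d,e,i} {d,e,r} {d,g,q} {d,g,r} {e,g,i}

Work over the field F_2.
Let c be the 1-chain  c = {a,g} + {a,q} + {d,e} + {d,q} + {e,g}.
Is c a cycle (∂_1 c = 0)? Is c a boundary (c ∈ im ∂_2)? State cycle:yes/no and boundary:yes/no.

n_0=7 n_1=18 n_2=9  [Z2]
∂1: piv[ad,ag,ai,aq,ar,de] rk=6  ker:dg,di,dq,dr,eg,ei,eq,er,gi,gq,gr,ir
∂2: piv[adg,adq,agq,deg,dei,der,dgr,egi] rk=8  ker:dgq
∂1c = 0
c vs im∂2: reduces to 0 ⇒ boundary

cycle:yes boundary:yes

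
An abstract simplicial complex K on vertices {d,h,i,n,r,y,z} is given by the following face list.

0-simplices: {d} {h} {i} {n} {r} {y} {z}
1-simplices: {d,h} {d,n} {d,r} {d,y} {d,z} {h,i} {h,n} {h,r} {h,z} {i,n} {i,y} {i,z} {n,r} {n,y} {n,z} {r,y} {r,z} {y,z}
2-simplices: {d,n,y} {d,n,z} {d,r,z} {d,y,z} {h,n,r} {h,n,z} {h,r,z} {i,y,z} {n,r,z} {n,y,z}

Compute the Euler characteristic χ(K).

n_0=7 n_1=18 n_2=10
χ=+7−18+10=-1

χ(K)=-1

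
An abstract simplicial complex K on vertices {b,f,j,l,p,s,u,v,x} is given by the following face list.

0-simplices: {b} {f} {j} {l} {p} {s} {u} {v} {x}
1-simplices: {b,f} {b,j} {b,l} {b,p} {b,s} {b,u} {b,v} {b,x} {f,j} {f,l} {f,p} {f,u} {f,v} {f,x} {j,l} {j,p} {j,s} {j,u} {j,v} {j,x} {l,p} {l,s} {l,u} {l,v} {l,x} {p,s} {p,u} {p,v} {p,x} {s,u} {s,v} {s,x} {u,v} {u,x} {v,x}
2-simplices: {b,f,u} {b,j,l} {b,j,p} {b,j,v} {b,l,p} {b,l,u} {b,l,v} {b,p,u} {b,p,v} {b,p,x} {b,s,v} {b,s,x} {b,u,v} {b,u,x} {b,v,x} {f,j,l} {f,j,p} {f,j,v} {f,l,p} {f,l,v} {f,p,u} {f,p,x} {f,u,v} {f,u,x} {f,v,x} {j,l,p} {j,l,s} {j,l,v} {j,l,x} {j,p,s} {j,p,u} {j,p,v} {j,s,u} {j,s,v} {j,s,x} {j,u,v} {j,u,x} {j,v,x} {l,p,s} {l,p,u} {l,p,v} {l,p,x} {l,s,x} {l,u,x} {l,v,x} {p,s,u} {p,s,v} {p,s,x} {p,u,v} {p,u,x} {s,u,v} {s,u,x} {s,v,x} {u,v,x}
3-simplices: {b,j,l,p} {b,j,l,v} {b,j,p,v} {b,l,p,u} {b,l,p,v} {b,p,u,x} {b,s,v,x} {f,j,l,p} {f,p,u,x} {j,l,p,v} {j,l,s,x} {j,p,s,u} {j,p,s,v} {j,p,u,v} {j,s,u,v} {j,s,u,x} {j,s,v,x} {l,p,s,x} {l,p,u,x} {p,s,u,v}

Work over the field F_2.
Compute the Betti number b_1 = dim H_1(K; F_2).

n_0=9 n_1=35 n_2=54 n_3=20  [Z2]
∂1: piv[bf,bj,bl,bp,bs,bu,bv,bx] rk=8  ker:fj,fl,fp,fu,fv,fx,jl,jp,js,ju,jv,jx,lp,ls,lu,lv,lx,ps,pu,pv,px,su,sv,sx,uv,ux,vx
∂2: piv[bfu,bjl,bjp,bjv,blp,blu,blv,bpu,bpv,bpx,bsv,bsx,buv,bux,bvx,fjl,fjp,fjv,fpu,fpx,jls,jlx,jps,jpu,jsu,jsv,jsx] rk=27  ker:flp,flv,fuv,fux,fvx,jlp,jlv,jpv,juv,jux,jvx,lps,lpu,lpv,lpx,lsx,lux,lvx,psu,psv,psx,puv,pux,suv,sux,svx,uvx
∂3: piv[bjlp,bjlv,bjpv,blpu,blpv,bpux,bsvx,fjlp,fpux,jlsx,jpsu,jpsv,jpuv,jsuv,jsux,jsvx,lpsx,lpux] rk=18  ker:jlpv,psuv
b_1=(35−8)−27=0

b_1=0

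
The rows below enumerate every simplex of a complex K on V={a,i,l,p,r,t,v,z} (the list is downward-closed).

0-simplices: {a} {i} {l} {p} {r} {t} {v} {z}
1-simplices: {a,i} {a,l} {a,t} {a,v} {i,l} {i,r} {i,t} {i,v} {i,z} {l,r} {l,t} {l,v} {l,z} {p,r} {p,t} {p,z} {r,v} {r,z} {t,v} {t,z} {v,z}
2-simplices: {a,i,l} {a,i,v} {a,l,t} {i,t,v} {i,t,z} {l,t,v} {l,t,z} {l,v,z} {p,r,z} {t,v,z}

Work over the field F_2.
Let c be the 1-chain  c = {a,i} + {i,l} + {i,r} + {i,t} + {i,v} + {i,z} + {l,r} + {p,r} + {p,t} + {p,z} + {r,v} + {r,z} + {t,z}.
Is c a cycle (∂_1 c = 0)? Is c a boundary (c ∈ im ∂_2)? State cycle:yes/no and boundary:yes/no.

n_0=8 n_1=21 n_2=10  [Z2]
∂1: piv[ai,al,at,av,ir,iz,pr] rk=7  ker:il,it,iv,lr,lt,lv,lz,pt,pz,rv,rz,tv,tz,vz
∂2: piv[ail,aiv,alt,itv,itz,ltv,ltz,lvz,prz] rk=9  ker:tvz
∂1c = {a} + {p} + {r} + {t}

cycle:no boundary:no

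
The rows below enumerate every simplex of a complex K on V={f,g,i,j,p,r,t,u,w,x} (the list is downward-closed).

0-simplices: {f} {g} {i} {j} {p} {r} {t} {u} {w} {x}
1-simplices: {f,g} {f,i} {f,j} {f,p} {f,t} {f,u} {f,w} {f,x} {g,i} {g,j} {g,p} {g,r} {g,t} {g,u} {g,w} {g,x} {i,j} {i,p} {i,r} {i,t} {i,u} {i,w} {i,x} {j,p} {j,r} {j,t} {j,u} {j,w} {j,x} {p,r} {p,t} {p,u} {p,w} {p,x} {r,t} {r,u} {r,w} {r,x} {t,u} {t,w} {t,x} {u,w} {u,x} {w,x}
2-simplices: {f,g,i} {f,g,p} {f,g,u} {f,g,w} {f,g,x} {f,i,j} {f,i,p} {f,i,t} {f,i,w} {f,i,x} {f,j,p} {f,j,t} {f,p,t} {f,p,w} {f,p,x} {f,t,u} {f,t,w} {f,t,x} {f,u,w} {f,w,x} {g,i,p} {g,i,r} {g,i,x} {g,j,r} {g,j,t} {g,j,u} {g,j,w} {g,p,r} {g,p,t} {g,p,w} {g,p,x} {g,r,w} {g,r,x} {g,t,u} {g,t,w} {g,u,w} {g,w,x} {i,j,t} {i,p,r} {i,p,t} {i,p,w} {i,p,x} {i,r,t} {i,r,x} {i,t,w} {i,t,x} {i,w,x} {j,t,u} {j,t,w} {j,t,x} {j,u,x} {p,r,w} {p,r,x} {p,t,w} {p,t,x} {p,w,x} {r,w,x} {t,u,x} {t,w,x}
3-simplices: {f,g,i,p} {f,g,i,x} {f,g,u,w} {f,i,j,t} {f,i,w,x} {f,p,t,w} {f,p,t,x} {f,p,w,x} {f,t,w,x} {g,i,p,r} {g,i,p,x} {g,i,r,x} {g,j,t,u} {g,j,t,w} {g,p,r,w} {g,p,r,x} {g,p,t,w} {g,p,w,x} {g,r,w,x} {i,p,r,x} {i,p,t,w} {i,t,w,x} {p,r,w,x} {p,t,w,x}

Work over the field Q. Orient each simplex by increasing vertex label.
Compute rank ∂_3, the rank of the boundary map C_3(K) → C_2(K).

n_0=10 n_1=44 n_2=59 n_3=24  [Q]
∂1: piv[fg,fi,fj,fp,ft,fu,fw,fx,gr] rk=9  ker:gi,gj,gp,gt,gu,gw,gx,ij,ip,ir,it,iu,iw,ix,jp,jr,jt,ju,jw,jx,pr,pt,pu,pw,px,rt,ru,rw,rx,tu,tw,tx,uw,ux,wx
∂2: piv[fgi,fgp,fgu,fgw,fgx,fij,fip,fit,fiw,fix,fjp,fjt,fpt,fpw,fpx,ftu,ftw,ftx,fuw,fwx,gir,gjr,gjt,gju,gjw,gpr,gpt,grw,grx,irt,jtx,jux] rk=32  ker:gip,gix,gpw,gpx,gtu,gtw,guw,gwx,ijt,ipr,ipt,ipw,ipx,irx,itw,itx,iwx,jtu,jtw,prw,prx,ptw,ptx,pwx,rwx,tux,twx
∂3: piv[fgip,fgix,fguw,fijt,fiwx,fptw,fptx,fpwx,ftwx,gipr,gipx,girx,gjtu,gjtw,gprw,gprx,gptw,gpwx,grwx,iptw,itwx] rk=21  ker:iprx,prwx,ptwx
rk∂_3=21

rank∂_3=21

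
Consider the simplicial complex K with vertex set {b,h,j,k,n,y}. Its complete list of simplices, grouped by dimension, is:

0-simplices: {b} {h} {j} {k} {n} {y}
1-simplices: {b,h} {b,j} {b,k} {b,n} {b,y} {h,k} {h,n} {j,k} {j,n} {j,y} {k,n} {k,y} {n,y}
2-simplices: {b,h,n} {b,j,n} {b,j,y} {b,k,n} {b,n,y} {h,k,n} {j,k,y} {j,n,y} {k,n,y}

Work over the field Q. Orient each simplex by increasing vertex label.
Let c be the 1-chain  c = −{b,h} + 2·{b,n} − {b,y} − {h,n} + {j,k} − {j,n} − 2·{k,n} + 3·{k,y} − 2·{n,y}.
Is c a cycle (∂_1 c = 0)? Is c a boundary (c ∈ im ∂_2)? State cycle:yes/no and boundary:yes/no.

n_0=6 n_1=13 n_2=9  [Q]
∂1: piv[bh,bj,bk,bn,by] rk=5  ker:hk,hn,jk,jn,jy,kn,ky,ny
∂2: piv[bhn,bjn,bjy,bkn,bny,hkn,jky,kny] rk=8  ker:jny
∂1c = 0
c vs im∂2: reduces to 0 ⇒ boundary

cycle:yes boundary:yes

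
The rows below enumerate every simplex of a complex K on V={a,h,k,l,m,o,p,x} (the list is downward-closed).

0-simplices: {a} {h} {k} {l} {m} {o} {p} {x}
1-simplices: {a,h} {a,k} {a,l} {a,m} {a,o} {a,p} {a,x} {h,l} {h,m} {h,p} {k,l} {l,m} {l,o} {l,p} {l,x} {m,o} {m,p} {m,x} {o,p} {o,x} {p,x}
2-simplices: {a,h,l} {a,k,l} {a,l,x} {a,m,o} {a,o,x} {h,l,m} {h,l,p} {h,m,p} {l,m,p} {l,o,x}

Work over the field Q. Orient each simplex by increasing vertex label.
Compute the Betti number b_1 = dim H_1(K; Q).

n_0=8 n_1=21 n_2=10  [Q]
∂1: piv[ah,ak,al,am,ao,ap,ax] rk=7  ker:hl,hm,hp,kl,lm,lo,lp,lx,mo,mp,mx,op,ox,px
∂2: piv[ahl,akl,alx,amo,aox,hlm,hlp,hmp,lox] rk=9  ker:lmp
b_1=(21−7)−9=5

b_1=5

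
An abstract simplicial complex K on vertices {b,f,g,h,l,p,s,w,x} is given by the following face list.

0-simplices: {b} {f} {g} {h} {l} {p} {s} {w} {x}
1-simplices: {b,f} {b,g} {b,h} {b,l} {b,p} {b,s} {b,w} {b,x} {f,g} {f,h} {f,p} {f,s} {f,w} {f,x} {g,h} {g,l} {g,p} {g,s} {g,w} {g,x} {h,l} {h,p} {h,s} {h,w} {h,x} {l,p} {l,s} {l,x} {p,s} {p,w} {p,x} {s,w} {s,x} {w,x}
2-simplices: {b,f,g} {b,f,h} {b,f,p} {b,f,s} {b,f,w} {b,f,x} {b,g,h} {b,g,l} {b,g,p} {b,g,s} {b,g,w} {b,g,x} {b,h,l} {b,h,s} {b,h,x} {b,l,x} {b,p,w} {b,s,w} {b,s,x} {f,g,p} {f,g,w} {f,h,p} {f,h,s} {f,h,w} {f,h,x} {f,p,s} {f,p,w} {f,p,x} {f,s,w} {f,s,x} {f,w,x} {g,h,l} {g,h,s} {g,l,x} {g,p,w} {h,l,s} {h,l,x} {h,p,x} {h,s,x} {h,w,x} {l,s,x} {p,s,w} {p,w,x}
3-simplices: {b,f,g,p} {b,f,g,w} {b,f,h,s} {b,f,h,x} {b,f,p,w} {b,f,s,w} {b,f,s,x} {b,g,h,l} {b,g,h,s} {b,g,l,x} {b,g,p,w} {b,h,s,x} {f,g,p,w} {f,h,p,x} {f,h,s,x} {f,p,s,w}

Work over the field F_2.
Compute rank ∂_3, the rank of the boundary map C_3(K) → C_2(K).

rank∂_3=14

n_0=9 n_1=34 n_2=43 n_3=16  [Z2]
∂1: piv[bf,bg,bh,bl,bp,bs,bw,bx] rk=8  ker:fg,fh,fp,fs,fw,fx,gh,gl,gp,gs,gw,gx,hl,hp,hs,hw,hx,lp,ls,lx,ps,pw,px,sw,sx,wx
∂2: piv[bfg,bfh,bfp,bfs,bfw,bfx,bgh,bgl,bgp,bgs,bgw,bgx,bhl,bhs,bhx,blx,bpw,bsw,bsx,fhp,fhw,fps,fpx,fwx,hls] rk=25  ker:fgp,fgw,fhs,fhx,fpw,fsw,fsx,ghl,ghs,glx,gpw,hlx,hpx,hsx,hwx,lsx,psw,pwx
∂3: piv[bfgp,bfgw,bfhs,bfhx,bfpw,bfsw,bfsx,bghl,bghs,bglx,bgpw,bhsx,fhpx,fpsw] rk=14  ker:fgpw,fhsx
rk∂_3=14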